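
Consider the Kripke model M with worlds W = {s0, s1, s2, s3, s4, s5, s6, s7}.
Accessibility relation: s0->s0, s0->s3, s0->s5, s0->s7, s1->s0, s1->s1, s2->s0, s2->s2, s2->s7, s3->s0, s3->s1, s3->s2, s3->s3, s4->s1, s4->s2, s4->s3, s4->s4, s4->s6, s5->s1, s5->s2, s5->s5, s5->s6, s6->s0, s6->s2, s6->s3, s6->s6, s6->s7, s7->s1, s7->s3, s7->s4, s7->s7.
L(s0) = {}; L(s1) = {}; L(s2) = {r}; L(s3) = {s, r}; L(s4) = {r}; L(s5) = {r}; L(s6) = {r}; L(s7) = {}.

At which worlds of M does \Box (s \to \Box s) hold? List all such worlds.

s1, s2, s5

Let φ = \Box (s \to \Box s). Evaluate φ at each world:
  s0 (successors {s0, s3, s5, s7}): φ is false.
  s1 (successors {s0, s1}): φ is true.
  s2 (successors {s0, s2, s7}): φ is true.
  s3 (successors {s0, s1, s2, s3}): φ is false.
  s4 (successors {s1, s2, s3, s4, s6}): φ is false.
  s5 (successors {s1, s2, s5, s6}): φ is true.
  s6 (successors {s0, s2, s3, s6, s7}): φ is false.
  s7 (successors {s1, s3, s4, s7}): φ is false.
For instance, at s4:
  At s4: \Box (s \to \Box s) requires s \to \Box s at every successor {s1, s2, s3, s4, s6}.
    s \to \Box s fails at s3, so \Box (s \to \Box s) is false at s4.
      At s3: s is true, \Box s is false, so s \to \Box s is false.
Satisfying worlds: {s1, s2, s5}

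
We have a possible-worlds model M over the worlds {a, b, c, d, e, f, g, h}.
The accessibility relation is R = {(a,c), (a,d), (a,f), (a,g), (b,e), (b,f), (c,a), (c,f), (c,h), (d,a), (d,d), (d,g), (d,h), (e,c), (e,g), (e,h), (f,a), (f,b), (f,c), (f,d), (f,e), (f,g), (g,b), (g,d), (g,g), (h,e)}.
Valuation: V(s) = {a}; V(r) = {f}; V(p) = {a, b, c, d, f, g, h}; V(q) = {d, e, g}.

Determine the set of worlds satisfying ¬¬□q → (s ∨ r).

a, b, c, d, e, f, g

Let φ = ¬¬□q → (s ∨ r). Evaluate φ at each world:
  a (successors {c, d, f, g}): φ is true.
  b (successors {e, f}): φ is true.
  c (successors {a, f, h}): φ is true.
  d (successors {a, d, g, h}): φ is true.
  e (successors {c, g, h}): φ is true.
  f (successors {a, b, c, d, e, g}): φ is true.
  g (successors {b, d, g}): φ is true.
  h (successors {e}): φ is false.
For instance, at a:
  At a: ¬¬□q is false, s ∨ r is true, so ¬¬□q → (s ∨ r) is true.
    At a: ¬□q is true, so ¬¬□q is false.
      At a: □q is false, so ¬□q is true.
Satisfying worlds: {a, b, c, d, e, f, g}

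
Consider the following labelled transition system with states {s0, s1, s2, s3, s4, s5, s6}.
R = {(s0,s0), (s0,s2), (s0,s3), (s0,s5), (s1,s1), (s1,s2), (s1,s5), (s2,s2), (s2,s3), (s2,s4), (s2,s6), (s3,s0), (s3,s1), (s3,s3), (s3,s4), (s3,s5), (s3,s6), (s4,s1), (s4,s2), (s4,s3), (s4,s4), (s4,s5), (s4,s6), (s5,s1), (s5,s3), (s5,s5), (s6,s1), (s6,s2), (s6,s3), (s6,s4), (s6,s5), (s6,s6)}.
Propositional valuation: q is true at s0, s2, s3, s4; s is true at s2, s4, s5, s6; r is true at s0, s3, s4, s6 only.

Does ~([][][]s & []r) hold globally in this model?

Yes

Let φ = ~([][][]s & []r). Evaluate φ at each world:
  s0 (successors {s0, s2, s3, s5}): φ is true.
  s1 (successors {s1, s2, s5}): φ is true.
  s2 (successors {s2, s3, s4, s6}): φ is true.
  s3 (successors {s0, s1, s3, s4, s5, s6}): φ is true.
  s4 (successors {s1, s2, s3, s4, s5, s6}): φ is true.
  s5 (successors {s1, s3, s5}): φ is true.
  s6 (successors {s1, s2, s3, s4, s5, s6}): φ is true.
For instance, at s4:
  At s4: [][][]s & []r is false, so ~([][][]s & []r) is true.
    At s4: [][][]s is false, []r is false, so [][][]s & []r is false.
      At s4: [][][]s requires [][]s at every successor {s1, s2, s3, s4, s5, s6}.
        [][]s fails at s1, so [][][]s is false at s4.
      At s4: []r requires r at every successor {s1, s2, s3, s4, s5, s6}.
        r fails at s1, so []r is false at s4.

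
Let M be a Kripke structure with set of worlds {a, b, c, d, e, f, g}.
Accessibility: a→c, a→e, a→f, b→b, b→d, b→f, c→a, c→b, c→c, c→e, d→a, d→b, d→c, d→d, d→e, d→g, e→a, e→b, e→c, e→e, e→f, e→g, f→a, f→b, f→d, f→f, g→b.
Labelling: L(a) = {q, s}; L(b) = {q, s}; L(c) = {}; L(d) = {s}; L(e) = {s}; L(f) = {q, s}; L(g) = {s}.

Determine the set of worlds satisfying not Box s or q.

Let φ = not Box s or q. Evaluate φ at each world:
  a (successors {c, e, f}): φ is true.
  b (successors {b, d, f}): φ is true.
  c (successors {a, b, c, e}): φ is true.
  d (successors {a, b, c, d, e, g}): φ is true.
  e (successors {a, b, c, e, f, g}): φ is true.
  f (successors {a, b, d, f}): φ is true.
  g (successors {b}): φ is false.
For instance, at b:
  At b: not Box s is false, q is true, so not Box s or q is true.
    At b: Box s is true, so not Box s is false.
      At b: Box s requires s at every successor {b, d, f}.
        At b: s is true.
        At d: s is true.
        At f: s is true.
      So Box s is true at b.
Satisfying worlds: {a, b, c, d, e, f}

a, b, c, d, e, f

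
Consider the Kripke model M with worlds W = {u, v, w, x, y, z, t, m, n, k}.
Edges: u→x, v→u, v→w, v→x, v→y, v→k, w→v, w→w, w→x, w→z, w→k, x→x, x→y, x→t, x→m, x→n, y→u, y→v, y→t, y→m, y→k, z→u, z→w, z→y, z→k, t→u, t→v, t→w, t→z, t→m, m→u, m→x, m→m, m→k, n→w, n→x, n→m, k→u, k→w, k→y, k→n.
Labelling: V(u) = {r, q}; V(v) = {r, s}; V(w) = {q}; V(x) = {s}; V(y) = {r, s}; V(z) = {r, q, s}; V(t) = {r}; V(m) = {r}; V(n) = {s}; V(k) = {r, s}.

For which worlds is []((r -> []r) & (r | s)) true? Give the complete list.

u

Let φ = []((r -> []r) & (r | s)). Evaluate φ at each world:
  u (successors {x}): φ is true.
  v (successors {u, w, x, y, k}): φ is false.
  w (successors {v, w, x, z, k}): φ is false.
  x (successors {x, y, t, m, n}): φ is false.
  y (successors {u, v, t, m, k}): φ is false.
  z (successors {u, w, y, k}): φ is false.
  t (successors {u, v, w, z, m}): φ is false.
  m (successors {u, x, m, k}): φ is false.
  n (successors {w, x, m}): φ is false.
  k (successors {u, w, y, n}): φ is false.
For instance, at n:
  At n: []((r -> []r) & (r | s)) requires (r -> []r) & (r | s) at every successor {w, x, m}.
    (r -> []r) & (r | s) fails at w, so []((r -> []r) & (r | s)) is false at n.
      At w: r -> []r is true, r | s is false, so (r -> []r) & (r | s) is false.
Satisfying worlds: {u}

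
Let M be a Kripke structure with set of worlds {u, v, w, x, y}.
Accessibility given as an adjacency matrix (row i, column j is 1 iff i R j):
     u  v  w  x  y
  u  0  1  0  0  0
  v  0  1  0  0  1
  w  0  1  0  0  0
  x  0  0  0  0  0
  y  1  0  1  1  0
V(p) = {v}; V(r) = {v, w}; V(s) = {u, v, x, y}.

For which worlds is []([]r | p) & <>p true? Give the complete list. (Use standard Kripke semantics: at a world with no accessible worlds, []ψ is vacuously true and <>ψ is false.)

Recall that []ψ holds at a world iff ψ holds at every accessible world, and <>ψ holds iff ψ holds at some accessible world.
Let φ = []([]r | p) & <>p. Evaluate φ at each world:
  u (successors {v}): φ is true.
  v (successors {v, y}): φ is false.
  w (successors {v}): φ is true.
  x (successors ∅): φ is false.
  y (successors {u, w, x}): φ is false.
For instance, at w:
  At w: []([]r | p) is true, <>p is true, so []([]r | p) & <>p is true.
    At w: []([]r | p) requires []r | p at every successor {v}.
      At v: []r | p is true.
    So []([]r | p) is true at w.
    At w: <>p requires p at some successor in {v}.
      p holds at v, so <>p is true at w.
Satisfying worlds: {u, w}

u, w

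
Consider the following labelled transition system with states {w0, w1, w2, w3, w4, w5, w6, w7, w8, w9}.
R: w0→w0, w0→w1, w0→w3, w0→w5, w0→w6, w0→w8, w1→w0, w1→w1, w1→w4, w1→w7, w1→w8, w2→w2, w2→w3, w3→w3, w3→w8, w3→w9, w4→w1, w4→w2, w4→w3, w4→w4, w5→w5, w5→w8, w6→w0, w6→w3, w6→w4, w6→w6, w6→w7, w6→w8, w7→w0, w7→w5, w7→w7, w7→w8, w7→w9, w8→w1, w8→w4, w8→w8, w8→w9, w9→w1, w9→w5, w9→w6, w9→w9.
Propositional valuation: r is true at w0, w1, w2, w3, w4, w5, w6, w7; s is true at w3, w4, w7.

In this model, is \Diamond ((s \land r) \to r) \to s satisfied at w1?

At w1: \Diamond ((s \land r) \to r) is true, s is false, so \Diamond ((s \land r) \to r) \to s is false.
  At w1: \Diamond ((s \land r) \to r) requires (s \land r) \to r at some successor in {w0, w1, w4, w7, w8}.
    (s \land r) \to r holds at w0, so \Diamond ((s \land r) \to r) is true at w1.

No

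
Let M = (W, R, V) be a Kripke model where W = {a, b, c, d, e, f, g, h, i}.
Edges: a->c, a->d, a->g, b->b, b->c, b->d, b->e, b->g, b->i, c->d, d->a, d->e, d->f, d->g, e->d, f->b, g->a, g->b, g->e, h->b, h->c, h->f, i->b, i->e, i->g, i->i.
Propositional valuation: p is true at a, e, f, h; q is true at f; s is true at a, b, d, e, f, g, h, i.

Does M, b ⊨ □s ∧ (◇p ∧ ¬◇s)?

At b: □s is false, ◇p ∧ ¬◇s is false, so □s ∧ (◇p ∧ ¬◇s) is false.
  At b: □s requires s at every successor {b, c, d, e, g, i}.
    s fails at c, so □s is false at b.
  At b: ◇p is true, ¬◇s is false, so ◇p ∧ ¬◇s is false.
    At b: ◇p requires p at some successor in {b, c, d, e, g, i}.
      p holds at e, so ◇p is true at b.
    At b: ◇s is true, so ¬◇s is false.
      At b: ◇s requires s at some successor in {b, c, d, e, g, i}.
        s holds at b, so ◇s is true at b.

No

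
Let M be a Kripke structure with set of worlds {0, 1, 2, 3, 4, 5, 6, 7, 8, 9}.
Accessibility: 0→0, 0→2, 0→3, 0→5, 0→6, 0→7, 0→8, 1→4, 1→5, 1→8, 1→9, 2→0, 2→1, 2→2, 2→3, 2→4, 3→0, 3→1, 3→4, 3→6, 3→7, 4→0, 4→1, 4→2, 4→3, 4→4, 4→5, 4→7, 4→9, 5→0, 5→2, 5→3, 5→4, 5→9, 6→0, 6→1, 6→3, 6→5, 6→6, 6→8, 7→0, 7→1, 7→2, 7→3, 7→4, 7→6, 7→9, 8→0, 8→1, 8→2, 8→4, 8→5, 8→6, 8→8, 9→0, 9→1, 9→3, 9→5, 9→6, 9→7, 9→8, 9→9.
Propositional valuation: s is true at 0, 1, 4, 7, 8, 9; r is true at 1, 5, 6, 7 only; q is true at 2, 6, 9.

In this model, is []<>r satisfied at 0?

No

At 0: []<>r requires <>r at every successor {0, 2, 3, 5, 6, 7, 8}.
  <>r fails at 5, so []<>r is false at 0.
    At 5: <>r requires r at some successor in {0, 2, 3, 4, 9}.
      At 0: r is false.
      At 2: r is false.
      At 3: r is false.
      At 4: r is false.
      At 9: r is false.
    So <>r is false at 5.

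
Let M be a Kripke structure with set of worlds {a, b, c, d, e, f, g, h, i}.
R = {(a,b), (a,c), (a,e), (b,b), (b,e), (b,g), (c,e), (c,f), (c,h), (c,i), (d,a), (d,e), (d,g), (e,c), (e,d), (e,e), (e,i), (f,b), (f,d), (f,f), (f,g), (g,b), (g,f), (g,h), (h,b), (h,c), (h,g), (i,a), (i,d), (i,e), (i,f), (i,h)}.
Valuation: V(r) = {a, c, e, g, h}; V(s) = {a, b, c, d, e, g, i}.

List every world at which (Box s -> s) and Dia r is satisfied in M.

Let φ = (Box s -> s) and Dia r. Evaluate φ at each world:
  a (successors {b, c, e}): φ is true.
  b (successors {b, e, g}): φ is true.
  c (successors {e, f, h, i}): φ is true.
  d (successors {a, e, g}): φ is true.
  e (successors {c, d, e, i}): φ is true.
  f (successors {b, d, f, g}): φ is true.
  g (successors {b, f, h}): φ is true.
  h (successors {b, c, g}): φ is false.
  i (successors {a, d, e, f, h}): φ is true.
For instance, at h:
  At h: Box s -> s is false, Dia r is true, so (Box s -> s) and Dia r is false.
    At h: Box s is true, s is false, so Box s -> s is false.
      At h: Box s requires s at every successor {b, c, g}.
        At b: s is true.
        At c: s is true.
        At g: s is true.
      So Box s is true at h.
    At h: Dia r requires r at some successor in {b, c, g}.
      r holds at c, so Dia r is true at h.
Satisfying worlds: {a, b, c, d, e, f, g, i}

a, b, c, d, e, f, g, i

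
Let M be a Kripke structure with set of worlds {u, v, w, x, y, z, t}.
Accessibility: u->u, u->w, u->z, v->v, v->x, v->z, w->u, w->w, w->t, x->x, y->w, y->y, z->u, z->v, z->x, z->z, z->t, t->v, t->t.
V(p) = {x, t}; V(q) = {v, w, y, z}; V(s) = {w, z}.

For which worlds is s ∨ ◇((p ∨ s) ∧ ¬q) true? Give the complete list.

Recall that ◇ψ holds at a world iff ψ holds at some accessible world.
Let φ = s ∨ ◇((p ∨ s) ∧ ¬q). Evaluate φ at each world:
  u (successors {u, w, z}): φ is false.
  v (successors {v, x, z}): φ is true.
  w (successors {u, w, t}): φ is true.
  x (successors {x}): φ is true.
  y (successors {w, y}): φ is false.
  z (successors {u, v, x, z, t}): φ is true.
  t (successors {v, t}): φ is true.
For instance, at v:
  At v: s is false, ◇((p ∨ s) ∧ ¬q) is true, so s ∨ ◇((p ∨ s) ∧ ¬q) is true.
    At v: ◇((p ∨ s) ∧ ¬q) requires (p ∨ s) ∧ ¬q at some successor in {v, x, z}.
      (p ∨ s) ∧ ¬q holds at x, so ◇((p ∨ s) ∧ ¬q) is true at v.
Satisfying worlds: {v, w, x, z, t}

v, w, x, z, t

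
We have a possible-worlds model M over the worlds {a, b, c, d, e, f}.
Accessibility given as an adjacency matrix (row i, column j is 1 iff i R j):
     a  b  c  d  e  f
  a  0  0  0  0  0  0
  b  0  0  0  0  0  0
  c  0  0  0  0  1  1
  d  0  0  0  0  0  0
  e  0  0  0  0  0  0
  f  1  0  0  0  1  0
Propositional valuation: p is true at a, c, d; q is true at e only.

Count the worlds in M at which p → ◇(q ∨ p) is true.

4

Recall that ◇ψ holds at a world iff ψ holds at some accessible world.
Let φ = p → ◇(q ∨ p). Evaluate φ at each world:
  a (successors ∅): φ is false.
  b (successors ∅): φ is true.
  c (successors {e, f}): φ is true.
  d (successors ∅): φ is false.
  e (successors ∅): φ is true.
  f (successors {a, e}): φ is true.
For instance, at c:
  At c: p is true, ◇(q ∨ p) is true, so p → ◇(q ∨ p) is true.
    At c: ◇(q ∨ p) requires q ∨ p at some successor in {e, f}.
      q ∨ p holds at e, so ◇(q ∨ p) is true at c.
Satisfying worlds: {b, c, e, f}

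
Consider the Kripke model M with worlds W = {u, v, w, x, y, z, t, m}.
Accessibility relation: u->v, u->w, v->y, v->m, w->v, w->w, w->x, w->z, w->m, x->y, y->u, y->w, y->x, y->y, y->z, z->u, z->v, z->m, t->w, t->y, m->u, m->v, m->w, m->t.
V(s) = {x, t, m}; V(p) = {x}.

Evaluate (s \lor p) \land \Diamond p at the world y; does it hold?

No

At y: s \lor p is false, \Diamond p is true, so (s \lor p) \land \Diamond p is false.
  At y: \Diamond p requires p at some successor in {u, w, x, y, z}.
    p holds at x, so \Diamond p is true at y.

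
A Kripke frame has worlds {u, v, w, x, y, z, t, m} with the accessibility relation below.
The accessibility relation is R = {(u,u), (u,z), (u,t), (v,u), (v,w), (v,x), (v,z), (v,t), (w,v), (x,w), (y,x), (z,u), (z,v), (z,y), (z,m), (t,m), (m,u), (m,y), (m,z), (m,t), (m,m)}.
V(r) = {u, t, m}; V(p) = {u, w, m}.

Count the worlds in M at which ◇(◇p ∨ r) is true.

Recall that ◇ψ holds at a world iff ψ holds at some accessible world.
Let φ = ◇(◇p ∨ r). Evaluate φ at each world:
  u (successors {u, z, t}): φ is true.
  v (successors {u, w, x, z, t}): φ is true.
  w (successors {v}): φ is true.
  x (successors {w}): φ is false.
  y (successors {x}): φ is true.
  z (successors {u, v, y, m}): φ is true.
  t (successors {m}): φ is true.
  m (successors {u, y, z, t, m}): φ is true.
For instance, at m:
  At m: ◇(◇p ∨ r) requires ◇p ∨ r at some successor in {u, y, z, t, m}.
    ◇p ∨ r holds at u, so ◇(◇p ∨ r) is true at m.
      At u: ◇p is true, r is true, so ◇p ∨ r is true.
Satisfying worlds: {u, v, w, y, z, t, m}

7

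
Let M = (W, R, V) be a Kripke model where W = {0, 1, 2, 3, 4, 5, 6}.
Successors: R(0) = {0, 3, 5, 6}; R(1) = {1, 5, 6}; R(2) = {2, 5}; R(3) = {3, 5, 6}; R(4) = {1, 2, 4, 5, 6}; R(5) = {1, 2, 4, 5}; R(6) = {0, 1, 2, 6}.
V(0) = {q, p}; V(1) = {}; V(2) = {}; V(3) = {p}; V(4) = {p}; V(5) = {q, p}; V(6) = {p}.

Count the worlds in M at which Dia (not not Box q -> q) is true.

7

Recall that Box ψ holds at a world iff ψ holds at every accessible world, and Dia ψ holds iff ψ holds at some accessible world.
Let φ = Dia (not not Box q -> q). Evaluate φ at each world:
  0 (successors {0, 3, 5, 6}): φ is true.
  1 (successors {1, 5, 6}): φ is true.
  2 (successors {2, 5}): φ is true.
  3 (successors {3, 5, 6}): φ is true.
  4 (successors {1, 2, 4, 5, 6}): φ is true.
  5 (successors {1, 2, 4, 5}): φ is true.
  6 (successors {0, 1, 2, 6}): φ is true.
For instance, at 3:
  At 3: Dia (not not Box q -> q) requires not not Box q -> q at some successor in {3, 5, 6}.
    not not Box q -> q holds at 3, so Dia (not not Box q -> q) is true at 3.
      At 3: not not Box q is false, q is false, so not not Box q -> q is true.
Satisfying worlds: {0, 1, 2, 3, 4, 5, 6}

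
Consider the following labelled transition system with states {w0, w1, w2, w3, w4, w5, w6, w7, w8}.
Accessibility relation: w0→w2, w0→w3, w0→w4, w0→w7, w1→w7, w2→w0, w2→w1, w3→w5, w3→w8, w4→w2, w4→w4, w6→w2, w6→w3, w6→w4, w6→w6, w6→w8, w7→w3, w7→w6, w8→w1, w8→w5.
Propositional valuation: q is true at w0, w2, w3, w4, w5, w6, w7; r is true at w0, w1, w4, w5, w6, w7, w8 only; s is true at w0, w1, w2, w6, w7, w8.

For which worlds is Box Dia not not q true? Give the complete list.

Let φ = Box Dia not not q. Evaluate φ at each world:
  w0 (successors {w2, w3, w4, w7}): φ is true.
  w1 (successors {w7}): φ is true.
  w2 (successors {w0, w1}): φ is true.
  w3 (successors {w5, w8}): φ is false.
  w4 (successors {w2, w4}): φ is true.
  w5 (successors ∅): φ is true.
  w6 (successors {w2, w3, w4, w6, w8}): φ is true.
  w7 (successors {w3, w6}): φ is true.
  w8 (successors {w1, w5}): φ is false.
For instance, at w4:
  At w4: Box Dia not not q requires Dia not not q at every successor {w2, w4}.
      At w2: Dia not not q requires not not q at some successor in {w0, w1}.
        not not q holds at w0, so Dia not not q is true at w2.
      At w4: Dia not not q requires not not q at some successor in {w2, w4}.
        not not q holds at w2, so Dia not not q is true at w4.
  So Box Dia not not q is true at w4.
Satisfying worlds: {w0, w1, w2, w4, w5, w6, w7}

w0, w1, w2, w4, w5, w6, w7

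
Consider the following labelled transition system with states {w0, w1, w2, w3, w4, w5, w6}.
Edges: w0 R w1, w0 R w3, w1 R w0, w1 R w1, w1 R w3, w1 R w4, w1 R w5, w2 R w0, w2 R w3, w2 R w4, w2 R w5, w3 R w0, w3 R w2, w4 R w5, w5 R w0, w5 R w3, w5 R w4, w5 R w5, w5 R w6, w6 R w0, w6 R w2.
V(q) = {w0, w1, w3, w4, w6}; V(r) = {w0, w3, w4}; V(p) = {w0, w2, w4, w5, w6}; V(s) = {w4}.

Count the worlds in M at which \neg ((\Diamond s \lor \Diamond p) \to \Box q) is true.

Recall that \Box ψ holds at a world iff ψ holds at every accessible world, and \Diamond ψ holds iff ψ holds at some accessible world.
Let φ = \neg ((\Diamond s \lor \Diamond p) \to \Box q). Evaluate φ at each world:
  w0 (successors {w1, w3}): φ is false.
  w1 (successors {w0, w1, w3, w4, w5}): φ is true.
  w2 (successors {w0, w3, w4, w5}): φ is true.
  w3 (successors {w0, w2}): φ is true.
  w4 (successors {w5}): φ is true.
  w5 (successors {w0, w3, w4, w5, w6}): φ is true.
  w6 (successors {w0, w2}): φ is true.
For instance, at w0:
  At w0: (\Diamond s \lor \Diamond p) \to \Box q is true, so \neg ((\Diamond s \lor \Diamond p) \to \Box q) is false.
    At w0: \Diamond s \lor \Diamond p is false, \Box q is true, so (\Diamond s \lor \Diamond p) \to \Box q is true.
      At w0: \Diamond s is false, \Diamond p is false, so \Diamond s \lor \Diamond p is false.
      At w0: \Box q requires q at every successor {w1, w3}.
        At w1: q is true.
        At w3: q is true.
      So \Box q is true at w0.
Satisfying worlds: {w1, w2, w3, w4, w5, w6}

6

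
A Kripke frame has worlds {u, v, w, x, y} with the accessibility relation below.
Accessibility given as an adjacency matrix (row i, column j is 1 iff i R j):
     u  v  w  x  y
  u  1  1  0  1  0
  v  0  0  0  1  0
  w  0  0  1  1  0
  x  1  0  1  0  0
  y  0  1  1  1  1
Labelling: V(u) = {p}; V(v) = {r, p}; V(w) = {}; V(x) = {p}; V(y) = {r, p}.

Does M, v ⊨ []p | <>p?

At v: []p is true, <>p is true, so []p | <>p is true.
  At v: []p requires p at every successor {x}.
    At x: p is true.
  So []p is true at v.
  At v: <>p requires p at some successor in {x}.
    p holds at x, so <>p is true at v.

Yes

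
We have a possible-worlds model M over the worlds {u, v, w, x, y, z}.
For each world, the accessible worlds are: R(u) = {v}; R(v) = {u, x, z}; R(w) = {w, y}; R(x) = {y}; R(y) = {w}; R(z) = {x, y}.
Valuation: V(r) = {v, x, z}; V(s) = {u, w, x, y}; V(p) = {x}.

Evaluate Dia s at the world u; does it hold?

At u: Dia s requires s at some successor in {v}.
  At v: s is false.
So Dia s is false at u.

No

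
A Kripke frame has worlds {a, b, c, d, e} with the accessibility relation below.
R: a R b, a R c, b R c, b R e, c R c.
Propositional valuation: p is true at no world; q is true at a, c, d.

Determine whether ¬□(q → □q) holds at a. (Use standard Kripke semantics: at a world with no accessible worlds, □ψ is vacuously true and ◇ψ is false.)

No

At a: □(q → □q) is true, so ¬□(q → □q) is false.
  At a: □(q → □q) requires q → □q at every successor {b, c}.
      At b: q is false, □q is false, so q → □q is true.
      At c: q is true, □q is true, so q → □q is true.
  So □(q → □q) is true at a.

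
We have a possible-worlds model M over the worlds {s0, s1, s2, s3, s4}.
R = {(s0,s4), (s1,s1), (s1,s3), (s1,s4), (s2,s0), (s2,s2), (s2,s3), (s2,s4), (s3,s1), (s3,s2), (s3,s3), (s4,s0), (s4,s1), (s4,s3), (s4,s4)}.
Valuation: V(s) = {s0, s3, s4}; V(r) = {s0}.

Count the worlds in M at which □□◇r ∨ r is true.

Let φ = □□◇r ∨ r. Evaluate φ at each world:
  s0 (successors {s4}): φ is true.
  s1 (successors {s1, s3, s4}): φ is false.
  s2 (successors {s0, s2, s3, s4}): φ is false.
  s3 (successors {s1, s2, s3}): φ is false.
  s4 (successors {s0, s1, s3, s4}): φ is false.
For instance, at s2:
  At s2: □□◇r is false, r is false, so □□◇r ∨ r is false.
    At s2: □□◇r requires □◇r at every successor {s0, s2, s3, s4}.
      □◇r fails at s2, so □□◇r is false at s2.
Satisfying worlds: {s0}

1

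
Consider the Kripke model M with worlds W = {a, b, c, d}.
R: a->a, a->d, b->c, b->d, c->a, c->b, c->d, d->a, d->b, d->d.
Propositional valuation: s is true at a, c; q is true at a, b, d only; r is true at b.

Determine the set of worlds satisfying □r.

Let φ = □r. Evaluate φ at each world:
  a (successors {a, d}): φ is false.
  b (successors {c, d}): φ is false.
  c (successors {a, b, d}): φ is false.
  d (successors {a, b, d}): φ is false.
For instance, at c:
  At c: □r requires r at every successor {a, b, d}.
    r fails at a, so □r is false at c.
Satisfying worlds: none.

none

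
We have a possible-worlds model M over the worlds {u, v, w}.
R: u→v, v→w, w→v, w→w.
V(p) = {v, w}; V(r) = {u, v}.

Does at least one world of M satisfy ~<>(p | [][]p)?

Recall that []ψ holds at a world iff ψ holds at every accessible world, and <>ψ holds iff ψ holds at some accessible world.
Let φ = ~<>(p | [][]p). Evaluate φ at each world:
  u (successors {v}): φ is false.
  v (successors {w}): φ is false.
  w (successors {v, w}): φ is false.
For instance, at u:
  At u: <>(p | [][]p) is true, so ~<>(p | [][]p) is false.
    At u: <>(p | [][]p) requires p | [][]p at some successor in {v}.
      p | [][]p holds at v, so <>(p | [][]p) is true at u.

No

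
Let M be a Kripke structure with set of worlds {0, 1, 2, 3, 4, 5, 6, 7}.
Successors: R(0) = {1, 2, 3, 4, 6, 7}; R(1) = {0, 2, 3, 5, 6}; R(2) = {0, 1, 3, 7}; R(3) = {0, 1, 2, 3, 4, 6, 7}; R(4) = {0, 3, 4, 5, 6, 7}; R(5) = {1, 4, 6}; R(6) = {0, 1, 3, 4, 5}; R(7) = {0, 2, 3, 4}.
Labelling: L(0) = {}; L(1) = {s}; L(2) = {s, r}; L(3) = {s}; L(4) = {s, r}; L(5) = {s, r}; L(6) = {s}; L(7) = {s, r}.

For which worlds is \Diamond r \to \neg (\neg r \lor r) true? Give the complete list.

Recall that \Diamond ψ holds at a world iff ψ holds at some accessible world.
Let φ = \Diamond r \to \neg (\neg r \lor r). Evaluate φ at each world:
  0 (successors {1, 2, 3, 4, 6, 7}): φ is false.
  1 (successors {0, 2, 3, 5, 6}): φ is false.
  2 (successors {0, 1, 3, 7}): φ is false.
  3 (successors {0, 1, 2, 3, 4, 6, 7}): φ is false.
  4 (successors {0, 3, 4, 5, 6, 7}): φ is false.
  5 (successors {1, 4, 6}): φ is false.
  6 (successors {0, 1, 3, 4, 5}): φ is false.
  7 (successors {0, 2, 3, 4}): φ is false.
For instance, at 1:
  At 1: \Diamond r is true, \neg (\neg r \lor r) is false, so \Diamond r \to \neg (\neg r \lor r) is false.
    At 1: \Diamond r requires r at some successor in {0, 2, 3, 5, 6}.
      r holds at 2, so \Diamond r is true at 1.
Satisfying worlds: none.

none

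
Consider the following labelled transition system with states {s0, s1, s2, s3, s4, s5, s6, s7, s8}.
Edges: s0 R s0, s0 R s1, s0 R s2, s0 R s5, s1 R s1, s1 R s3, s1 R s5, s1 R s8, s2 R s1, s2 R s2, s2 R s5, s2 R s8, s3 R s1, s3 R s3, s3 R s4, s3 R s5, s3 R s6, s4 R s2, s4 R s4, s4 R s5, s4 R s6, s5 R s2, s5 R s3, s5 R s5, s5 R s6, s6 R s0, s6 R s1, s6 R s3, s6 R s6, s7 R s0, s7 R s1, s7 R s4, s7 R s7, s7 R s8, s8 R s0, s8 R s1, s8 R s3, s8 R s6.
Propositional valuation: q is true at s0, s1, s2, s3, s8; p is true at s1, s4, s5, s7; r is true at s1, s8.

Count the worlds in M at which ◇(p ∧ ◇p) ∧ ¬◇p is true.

Let φ = ◇(p ∧ ◇p) ∧ ¬◇p. Evaluate φ at each world:
  s0 (successors {s0, s1, s2, s5}): φ is false.
  s1 (successors {s1, s3, s5, s8}): φ is false.
  s2 (successors {s1, s2, s5, s8}): φ is false.
  s3 (successors {s1, s3, s4, s5, s6}): φ is false.
  s4 (successors {s2, s4, s5, s6}): φ is false.
  s5 (successors {s2, s3, s5, s6}): φ is false.
  s6 (successors {s0, s1, s3, s6}): φ is false.
  s7 (successors {s0, s1, s4, s7, s8}): φ is false.
  s8 (successors {s0, s1, s3, s6}): φ is false.
For instance, at s0:
  At s0: ◇(p ∧ ◇p) is true, ¬◇p is false, so ◇(p ∧ ◇p) ∧ ¬◇p is false.
    At s0: ◇(p ∧ ◇p) requires p ∧ ◇p at some successor in {s0, s1, s2, s5}.
      p ∧ ◇p holds at s1, so ◇(p ∧ ◇p) is true at s0.
    At s0: ◇p is true, so ¬◇p is false.
      At s0: ◇p requires p at some successor in {s0, s1, s2, s5}.
        p holds at s1, so ◇p is true at s0.
Satisfying worlds: none.

0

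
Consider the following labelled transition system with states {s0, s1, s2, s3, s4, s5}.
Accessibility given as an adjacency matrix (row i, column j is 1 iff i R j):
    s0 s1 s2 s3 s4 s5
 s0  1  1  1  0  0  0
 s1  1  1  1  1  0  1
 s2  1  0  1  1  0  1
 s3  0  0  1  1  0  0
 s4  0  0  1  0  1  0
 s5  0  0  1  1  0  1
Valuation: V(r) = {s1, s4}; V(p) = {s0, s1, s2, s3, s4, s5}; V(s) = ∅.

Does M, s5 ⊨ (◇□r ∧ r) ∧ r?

Recall that □ψ holds at a world iff ψ holds at every accessible world, and ◇ψ holds iff ψ holds at some accessible world.
At s5: ◇□r ∧ r is false, r is false, so (◇□r ∧ r) ∧ r is false.
  At s5: ◇□r is false, r is false, so ◇□r ∧ r is false.
    At s5: ◇□r requires □r at some successor in {s2, s3, s5}.
      At s2: □r is false.
      At s3: □r is false.
      At s5: □r is false.
    So ◇□r is false at s5.

No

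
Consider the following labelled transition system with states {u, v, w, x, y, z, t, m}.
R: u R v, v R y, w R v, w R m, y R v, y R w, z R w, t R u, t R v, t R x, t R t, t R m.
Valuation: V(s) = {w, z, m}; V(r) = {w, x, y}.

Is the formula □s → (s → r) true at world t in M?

Yes

Recall that □ψ holds at a world iff ψ holds at every accessible world, and ◇ψ holds iff ψ holds at some accessible world.
At t: □s is false, s → r is true, so □s → (s → r) is true.
  At t: □s requires s at every successor {u, v, x, t, m}.
    s fails at u, so □s is false at t.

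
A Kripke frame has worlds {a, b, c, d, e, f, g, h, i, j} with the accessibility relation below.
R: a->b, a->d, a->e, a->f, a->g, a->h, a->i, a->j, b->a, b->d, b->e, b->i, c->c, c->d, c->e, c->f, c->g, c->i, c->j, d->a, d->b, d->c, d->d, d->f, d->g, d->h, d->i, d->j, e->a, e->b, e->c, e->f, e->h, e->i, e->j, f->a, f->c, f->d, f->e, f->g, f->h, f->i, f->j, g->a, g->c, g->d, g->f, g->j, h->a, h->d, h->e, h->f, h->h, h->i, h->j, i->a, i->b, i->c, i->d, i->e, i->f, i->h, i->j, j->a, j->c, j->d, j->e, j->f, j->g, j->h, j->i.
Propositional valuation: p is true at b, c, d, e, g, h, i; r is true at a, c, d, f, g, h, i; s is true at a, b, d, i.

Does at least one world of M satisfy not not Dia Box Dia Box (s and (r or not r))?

Let φ = not not Dia Box Dia Box (s and (r or not r)). Evaluate φ at each world:
  a (successors {b, d, e, f, g, h, i, j}): φ is false.
  b (successors {a, d, e, i}): φ is false.
  c (successors {c, d, e, f, g, i, j}): φ is false.
  d (successors {a, b, c, d, f, g, h, i, j}): φ is false.
  e (successors {a, b, c, f, h, i, j}): φ is false.
  f (successors {a, c, d, e, g, h, i, j}): φ is false.
  g (successors {a, c, d, f, j}): φ is false.
  h (successors {a, d, e, f, h, i, j}): φ is false.
  i (successors {a, b, c, d, e, f, h, j}): φ is false.
  j (successors {a, c, d, e, f, g, h, i}): φ is false.
For instance, at f:
  At f: not Dia Box Dia Box (s and (r or not r)) is true, so not not Dia Box Dia Box (s and (r or not r)) is false.
    At f: Dia Box Dia Box (s and (r or not r)) is false, so not Dia Box Dia Box (s and (r or not r)) is true.
      At f: Dia Box Dia Box (s and (r or not r)) requires Box Dia Box (s and (r or not r)) at some successor in {a, c, d, e, g, h, i, j}.
        At a: Box Dia Box (s and (r or not r)) is false.
        At c: Box Dia Box (s and (r or not r)) is false.
        At d: Box Dia Box (s and (r or not r)) is false.
        At e: Box Dia Box (s and (r or not r)) is false.
        At g: Box Dia Box (s and (r or not r)) is false.
        At h: Box Dia Box (s and (r or not r)) is false.
        At i: Box Dia Box (s and (r or not r)) is false.
        At j: Box Dia Box (s and (r or not r)) is false.
      So Dia Box Dia Box (s and (r or not r)) is false at f.

No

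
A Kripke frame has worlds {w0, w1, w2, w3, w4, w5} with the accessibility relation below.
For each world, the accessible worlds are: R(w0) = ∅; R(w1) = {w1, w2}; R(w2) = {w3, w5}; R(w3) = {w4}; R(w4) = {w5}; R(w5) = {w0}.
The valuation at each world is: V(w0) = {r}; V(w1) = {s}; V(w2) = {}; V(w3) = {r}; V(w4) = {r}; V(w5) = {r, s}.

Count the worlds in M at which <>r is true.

Let φ = <>r. Evaluate φ at each world:
  w0 (successors ∅): φ is false.
  w1 (successors {w1, w2}): φ is false.
  w2 (successors {w3, w5}): φ is true.
  w3 (successors {w4}): φ is true.
  w4 (successors {w5}): φ is true.
  w5 (successors {w0}): φ is true.
For instance, at w4:
  At w4: <>r requires r at some successor in {w5}.
    r holds at w5, so <>r is true at w4.
Satisfying worlds: {w2, w3, w4, w5}

4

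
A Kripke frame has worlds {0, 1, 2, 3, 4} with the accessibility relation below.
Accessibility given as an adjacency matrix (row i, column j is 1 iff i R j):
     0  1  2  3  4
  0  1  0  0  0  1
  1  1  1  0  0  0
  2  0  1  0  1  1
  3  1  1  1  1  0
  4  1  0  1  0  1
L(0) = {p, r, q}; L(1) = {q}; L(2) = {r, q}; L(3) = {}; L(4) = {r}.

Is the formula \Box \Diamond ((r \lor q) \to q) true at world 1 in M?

Yes

At 1: \Box \Diamond ((r \lor q) \to q) requires \Diamond ((r \lor q) \to q) at every successor {0, 1}.
    At 0: \Diamond ((r \lor q) \to q) requires (r \lor q) \to q at some successor in {0, 4}.
      (r \lor q) \to q holds at 0, so \Diamond ((r \lor q) \to q) is true at 0.
    At 1: \Diamond ((r \lor q) \to q) requires (r \lor q) \to q at some successor in {0, 1}.
      (r \lor q) \to q holds at 0, so \Diamond ((r \lor q) \to q) is true at 1.
So \Box \Diamond ((r \lor q) \to q) is true at 1.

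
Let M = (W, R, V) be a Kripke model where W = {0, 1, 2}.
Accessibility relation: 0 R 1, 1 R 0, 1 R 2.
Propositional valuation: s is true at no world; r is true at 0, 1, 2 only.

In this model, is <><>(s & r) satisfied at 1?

Recall that <>ψ holds at a world iff ψ holds at some accessible world.
At 1: <><>(s & r) requires <>(s & r) at some successor in {0, 2}.
  At 0: <>(s & r) is false.
  At 2: <>(s & r) is false.
So <><>(s & r) is false at 1.

No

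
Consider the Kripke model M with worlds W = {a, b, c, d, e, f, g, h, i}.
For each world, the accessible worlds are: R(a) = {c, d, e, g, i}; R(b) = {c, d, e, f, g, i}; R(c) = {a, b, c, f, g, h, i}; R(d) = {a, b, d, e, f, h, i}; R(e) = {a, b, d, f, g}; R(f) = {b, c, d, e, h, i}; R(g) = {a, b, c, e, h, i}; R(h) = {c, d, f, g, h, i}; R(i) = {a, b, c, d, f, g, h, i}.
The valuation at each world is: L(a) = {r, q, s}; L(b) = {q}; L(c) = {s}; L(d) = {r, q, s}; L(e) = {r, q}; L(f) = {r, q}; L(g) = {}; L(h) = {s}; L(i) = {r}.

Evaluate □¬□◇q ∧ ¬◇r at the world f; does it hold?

Recall that □ψ holds at a world iff ψ holds at every accessible world, and ◇ψ holds iff ψ holds at some accessible world.
At f: □¬□◇q is false, ¬◇r is false, so □¬□◇q ∧ ¬◇r is false.
  At f: □¬□◇q requires ¬□◇q at every successor {b, c, d, e, h, i}.
    ¬□◇q fails at b, so □¬□◇q is false at f.
      At b: □◇q is true, so ¬□◇q is false.
  At f: ◇r is true, so ¬◇r is false.
    At f: ◇r requires r at some successor in {b, c, d, e, h, i}.
      r holds at d, so ◇r is true at f.

No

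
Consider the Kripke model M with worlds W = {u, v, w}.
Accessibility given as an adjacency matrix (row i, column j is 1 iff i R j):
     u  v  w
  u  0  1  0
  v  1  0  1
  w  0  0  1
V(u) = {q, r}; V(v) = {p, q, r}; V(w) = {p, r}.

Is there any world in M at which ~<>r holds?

Let φ = ~<>r. Evaluate φ at each world:
  u (successors {v}): φ is false.
  v (successors {u, w}): φ is false.
  w (successors {w}): φ is false.
For instance, at u:
  At u: <>r is true, so ~<>r is false.
    At u: <>r requires r at some successor in {v}.
      r holds at v, so <>r is true at u.

No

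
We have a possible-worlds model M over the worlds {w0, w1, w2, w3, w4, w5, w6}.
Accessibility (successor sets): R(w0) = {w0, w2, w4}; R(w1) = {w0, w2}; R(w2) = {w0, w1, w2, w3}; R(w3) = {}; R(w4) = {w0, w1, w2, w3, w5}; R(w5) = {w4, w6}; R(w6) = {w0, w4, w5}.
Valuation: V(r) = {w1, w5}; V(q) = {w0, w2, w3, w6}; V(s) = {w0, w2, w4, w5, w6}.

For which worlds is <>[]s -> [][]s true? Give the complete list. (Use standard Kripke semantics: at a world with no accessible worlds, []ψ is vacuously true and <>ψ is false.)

w3

Recall that []ψ holds at a world iff ψ holds at every accessible world, and <>ψ holds iff ψ holds at some accessible world.
Let φ = <>[]s -> [][]s. Evaluate φ at each world:
  w0 (successors {w0, w2, w4}): φ is false.
  w1 (successors {w0, w2}): φ is false.
  w2 (successors {w0, w1, w2, w3}): φ is false.
  w3 (successors ∅): φ is true.
  w4 (successors {w0, w1, w2, w3, w5}): φ is false.
  w5 (successors {w4, w6}): φ is false.
  w6 (successors {w0, w4, w5}): φ is false.
For instance, at w4:
  At w4: <>[]s is true, [][]s is false, so <>[]s -> [][]s is false.
    At w4: <>[]s requires []s at some successor in {w0, w1, w2, w3, w5}.
      []s holds at w0, so <>[]s is true at w4.
    At w4: [][]s requires []s at every successor {w0, w1, w2, w3, w5}.
      []s fails at w2, so [][]s is false at w4.
Satisfying worlds: {w3}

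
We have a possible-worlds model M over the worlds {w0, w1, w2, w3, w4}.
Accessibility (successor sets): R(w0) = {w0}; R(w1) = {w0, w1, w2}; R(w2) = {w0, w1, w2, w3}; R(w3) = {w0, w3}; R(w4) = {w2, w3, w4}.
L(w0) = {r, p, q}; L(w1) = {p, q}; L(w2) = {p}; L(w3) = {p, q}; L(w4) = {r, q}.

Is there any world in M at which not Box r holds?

Recall that Box ψ holds at a world iff ψ holds at every accessible world, and Dia ψ holds iff ψ holds at some accessible world.
Let φ = not Box r. Evaluate φ at each world:
  w0 (successors {w0}): φ is false.
  w1 (successors {w0, w1, w2}): φ is true.
  w2 (successors {w0, w1, w2, w3}): φ is true.
  w3 (successors {w0, w3}): φ is true.
  w4 (successors {w2, w3, w4}): φ is true.
Detail at w1 (witness):
  At w1: Box r is false, so not Box r is true.
    At w1: Box r requires r at every successor {w0, w1, w2}.
      r fails at w1, so Box r is false at w1.

Yes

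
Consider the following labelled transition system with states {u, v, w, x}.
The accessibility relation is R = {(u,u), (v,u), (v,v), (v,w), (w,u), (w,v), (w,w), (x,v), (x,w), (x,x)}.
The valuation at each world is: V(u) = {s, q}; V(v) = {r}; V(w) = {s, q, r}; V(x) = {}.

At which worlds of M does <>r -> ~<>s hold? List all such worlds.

u

Recall that <>ψ holds at a world iff ψ holds at some accessible world.
Let φ = <>r -> ~<>s. Evaluate φ at each world:
  u (successors {u}): φ is true.
  v (successors {u, v, w}): φ is false.
  w (successors {u, v, w}): φ is false.
  x (successors {v, w, x}): φ is false.
For instance, at w:
  At w: <>r is true, ~<>s is false, so <>r -> ~<>s is false.
    At w: <>r requires r at some successor in {u, v, w}.
      r holds at v, so <>r is true at w.
    At w: <>s is true, so ~<>s is false.
      At w: <>s requires s at some successor in {u, v, w}.
        s holds at u, so <>s is true at w.
Satisfying worlds: {u}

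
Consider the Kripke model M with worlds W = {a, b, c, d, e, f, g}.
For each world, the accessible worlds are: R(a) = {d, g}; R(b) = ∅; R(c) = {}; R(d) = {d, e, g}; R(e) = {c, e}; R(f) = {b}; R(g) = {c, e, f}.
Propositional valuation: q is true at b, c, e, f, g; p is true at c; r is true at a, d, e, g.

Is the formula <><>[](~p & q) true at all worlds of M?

Let φ = <><>[](~p & q). Evaluate φ at each world:
  a (successors {d, g}): φ is true.
  b (successors ∅): φ is false.
  c (successors ∅): φ is false.
  d (successors {d, e, g}): φ is true.
  e (successors {c, e}): φ is true.
  f (successors {b}): φ is false.
  g (successors {c, e, f}): φ is true.
Detail at b (counterexample):
  At b: no accessible worlds, so <><>[](~p & q) is false.

No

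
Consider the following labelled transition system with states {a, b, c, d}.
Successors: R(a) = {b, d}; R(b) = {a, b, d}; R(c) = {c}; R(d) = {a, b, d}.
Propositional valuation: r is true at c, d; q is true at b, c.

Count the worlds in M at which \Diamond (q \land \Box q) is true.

Let φ = \Diamond (q \land \Box q). Evaluate φ at each world:
  a (successors {b, d}): φ is false.
  b (successors {a, b, d}): φ is false.
  c (successors {c}): φ is true.
  d (successors {a, b, d}): φ is false.
For instance, at b:
  At b: \Diamond (q \land \Box q) requires q \land \Box q at some successor in {a, b, d}.
    At a: q \land \Box q is false.
    At b: q \land \Box q is false.
    At d: q \land \Box q is false.
  So \Diamond (q \land \Box q) is false at b.
Satisfying worlds: {c}

1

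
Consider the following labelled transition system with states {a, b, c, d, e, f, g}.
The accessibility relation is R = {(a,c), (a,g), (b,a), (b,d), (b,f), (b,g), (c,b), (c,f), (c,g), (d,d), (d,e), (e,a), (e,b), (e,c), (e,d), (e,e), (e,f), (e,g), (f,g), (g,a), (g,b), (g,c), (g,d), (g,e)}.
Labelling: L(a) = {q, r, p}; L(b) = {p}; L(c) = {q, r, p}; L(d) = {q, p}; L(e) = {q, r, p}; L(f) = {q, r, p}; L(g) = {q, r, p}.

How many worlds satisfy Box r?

Recall that Box ψ holds at a world iff ψ holds at every accessible world, and Dia ψ holds iff ψ holds at some accessible world.
Let φ = Box r. Evaluate φ at each world:
  a (successors {c, g}): φ is true.
  b (successors {a, d, f, g}): φ is false.
  c (successors {b, f, g}): φ is false.
  d (successors {d, e}): φ is false.
  e (successors {a, b, c, d, e, f, g}): φ is false.
  f (successors {g}): φ is true.
  g (successors {a, b, c, d, e}): φ is false.
For instance, at b:
  At b: Box r requires r at every successor {a, d, f, g}.
    r fails at d, so Box r is false at b.
Satisfying worlds: {a, f}

2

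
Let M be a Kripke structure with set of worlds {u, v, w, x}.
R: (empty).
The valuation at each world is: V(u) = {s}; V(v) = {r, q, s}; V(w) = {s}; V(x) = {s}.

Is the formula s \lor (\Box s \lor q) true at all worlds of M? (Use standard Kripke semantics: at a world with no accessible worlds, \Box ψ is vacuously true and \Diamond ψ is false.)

Yes

Let φ = s \lor (\Box s \lor q). Evaluate φ at each world:
  u (successors ∅): φ is true.
  v (successors ∅): φ is true.
  w (successors ∅): φ is true.
  x (successors ∅): φ is true.
For instance, at x:
  At x: s is true, \Box s \lor q is true, so s \lor (\Box s \lor q) is true.
    At x: \Box s is true, q is false, so \Box s \lor q is true.
      At x: no accessible worlds, so \Box s holds vacuously.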